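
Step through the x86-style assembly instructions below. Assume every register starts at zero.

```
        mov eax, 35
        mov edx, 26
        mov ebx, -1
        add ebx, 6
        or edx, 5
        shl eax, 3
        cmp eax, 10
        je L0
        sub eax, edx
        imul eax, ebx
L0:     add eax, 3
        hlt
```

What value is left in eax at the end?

after mov eax, 35: eax=35
after mov edx, 26: edx=26
after mov ebx, -1: ebx=-1
after add ebx, 6: ebx=(-1)+6=5
after or edx, 5: edx=26|5=31
after shl eax, 3: eax=35<<3=280
cmp eax, 10  (cmp 280,10)
je L0: not taken
after sub eax, edx: eax=280-31=249
after imul eax, ebx: eax=249*5=1245
after add eax, 3: eax=1245+3=1248
halt.

1248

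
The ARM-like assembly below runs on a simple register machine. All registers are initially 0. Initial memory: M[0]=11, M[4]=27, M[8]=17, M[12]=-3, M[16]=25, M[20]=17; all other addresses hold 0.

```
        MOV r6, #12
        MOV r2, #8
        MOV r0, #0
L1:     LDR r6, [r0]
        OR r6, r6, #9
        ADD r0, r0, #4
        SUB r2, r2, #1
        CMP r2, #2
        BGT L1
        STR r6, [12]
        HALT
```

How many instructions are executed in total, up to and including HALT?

after MOV r6, #12: r6=12
after MOV r2, #8: r2=8
after MOV r0, #0: r0=0
after LDR r6, [r0]: r6=M[0]=11
after OR r6, r6, #9: r6=11|9=11
after ADD r0, r0, #4: r0=0+4=4
after SUB r2, r2, #1: r2=8-1=7
CMP r2, #2  (cmp 7,2)
BGT L1: taken
after LDR r6, [r0]: r6=M[4]=27
after OR r6, r6, #9: r6=27|9=27
after ADD r0, r0, #4: r0=4+4=8
after SUB r2, r2, #1: r2=7-1=6
CMP r2, #2  (cmp 6,2)
BGT L1: taken
after LDR r6, [r0]: r6=M[8]=17
after OR r6, r6, #9: r6=17|9=25
after ADD r0, r0, #4: r0=8+4=12
after SUB r2, r2, #1: r2=6-1=5
CMP r2, #2  (cmp 5,2)
BGT L1: taken
after LDR r6, [r0]: r6=M[12]=-3
after OR r6, r6, #9: r6=(-3)|9=-3
after ADD r0, r0, #4: r0=12+4=16
after SUB r2, r2, #1: r2=5-1=4
CMP r2, #2  (cmp 4,2)
BGT L1: taken
after LDR r6, [r0]: r6=M[16]=25
after OR r6, r6, #9: r6=25|9=25
after ADD r0, r0, #4: r0=16+4=20
after SUB r2, r2, #1: r2=4-1=3
CMP r2, #2  (cmp 3,2)
BGT L1: taken
after LDR r6, [r0]: r6=M[20]=17
after OR r6, r6, #9: r6=17|9=25
after ADD r0, r0, #4: r0=20+4=24
after SUB r2, r2, #1: r2=3-1=2
CMP r2, #2  (cmp 2,2)
BGT L1: not taken
STR r6, [12] → M[12]=25
halt.
Total executed instructions: 41.

41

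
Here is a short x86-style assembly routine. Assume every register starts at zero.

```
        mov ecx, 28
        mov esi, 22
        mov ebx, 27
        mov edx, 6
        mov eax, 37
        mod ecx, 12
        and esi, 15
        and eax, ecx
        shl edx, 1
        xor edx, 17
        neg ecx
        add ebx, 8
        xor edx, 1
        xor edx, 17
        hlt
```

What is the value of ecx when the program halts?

after mov ecx, 28: ecx=28
after mov esi, 22: esi=22
after mov ebx, 27: ebx=27
after mov edx, 6: edx=6
after mov eax, 37: eax=37
after mod ecx, 12: ecx=28%12=4
after and esi, 15: esi=22&15=6
after and eax, ecx: eax=37&4=4
after shl edx, 1: edx=6<<1=12
after xor edx, 17: edx=12^17=29
after neg ecx: ecx=-(4)=-4
after add ebx, 8: ebx=27+8=35
after xor edx, 1: edx=29^1=28
after xor edx, 17: edx=28^17=13
halt.

-4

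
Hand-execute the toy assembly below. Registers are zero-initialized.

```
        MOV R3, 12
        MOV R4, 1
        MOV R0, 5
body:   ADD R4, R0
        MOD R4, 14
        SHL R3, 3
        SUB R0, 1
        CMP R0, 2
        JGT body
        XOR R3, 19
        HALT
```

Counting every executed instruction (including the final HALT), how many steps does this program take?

23

after MOV R3, 12: R3=12
after MOV R4, 1: R4=1
after MOV R0, 5: R0=5
after ADD R4, R0: R4=1+5=6
after MOD R4, 14: R4=6%14=6
after SHL R3, 3: R3=12<<3=96
after SUB R0, 1: R0=5-1=4
CMP R0, 2  (cmp 4,2)
JGT body: taken
after ADD R4, R0: R4=6+4=10
after MOD R4, 14: R4=10%14=10
after SHL R3, 3: R3=96<<3=768
after SUB R0, 1: R0=4-1=3
CMP R0, 2  (cmp 3,2)
JGT body: taken
after ADD R4, R0: R4=10+3=13
after MOD R4, 14: R4=13%14=13
after SHL R3, 3: R3=768<<3=6144
after SUB R0, 1: R0=3-1=2
CMP R0, 2  (cmp 2,2)
JGT body: not taken
after XOR R3, 19: R3=6144^19=6163
halt.
Total executed instructions: 23.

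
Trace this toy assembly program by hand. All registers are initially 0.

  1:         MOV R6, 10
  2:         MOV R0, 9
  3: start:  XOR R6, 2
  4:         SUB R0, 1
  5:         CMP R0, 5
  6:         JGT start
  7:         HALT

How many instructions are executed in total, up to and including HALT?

19

after MOV R6, 10: R6=10
after MOV R0, 9: R0=9
after XOR R6, 2: R6=10^2=8
after SUB R0, 1: R0=9-1=8
CMP R0, 5  (cmp 8,5)
JGT start: taken
after XOR R6, 2: R6=8^2=10
after SUB R0, 1: R0=8-1=7
CMP R0, 5  (cmp 7,5)
JGT start: taken
after XOR R6, 2: R6=10^2=8
after SUB R0, 1: R0=7-1=6
CMP R0, 5  (cmp 6,5)
JGT start: taken
after XOR R6, 2: R6=8^2=10
after SUB R0, 1: R0=6-1=5
CMP R0, 5  (cmp 5,5)
JGT start: not taken
halt.
Total executed instructions: 19.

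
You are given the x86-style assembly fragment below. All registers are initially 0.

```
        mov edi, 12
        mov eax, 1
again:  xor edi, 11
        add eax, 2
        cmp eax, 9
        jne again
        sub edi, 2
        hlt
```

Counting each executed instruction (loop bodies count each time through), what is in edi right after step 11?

7

after mov edi, 12: edi=12
after mov eax, 1: eax=1
after xor edi, 11: edi=12^11=7
after add eax, 2: eax=1+2=3
cmp eax, 9  (cmp 3,9)
jne again: taken
after xor edi, 11: edi=7^11=12
after add eax, 2: eax=3+2=5
cmp eax, 9  (cmp 5,9)
jne again: taken
after xor edi, 11: edi=12^11=7
After step 11: edi = 7.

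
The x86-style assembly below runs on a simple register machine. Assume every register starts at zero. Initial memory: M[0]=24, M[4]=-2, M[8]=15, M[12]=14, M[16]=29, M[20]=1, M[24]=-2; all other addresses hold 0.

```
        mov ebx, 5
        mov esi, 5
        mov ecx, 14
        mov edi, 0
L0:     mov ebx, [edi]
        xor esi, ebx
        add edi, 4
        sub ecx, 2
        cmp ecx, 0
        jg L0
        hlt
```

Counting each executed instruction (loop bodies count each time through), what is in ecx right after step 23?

ebx=5
esi=5
ecx=14
edi=0
ebx=M[0]=24
esi=5^24=29
edi=0+4=4
ecx=14-2=12
cmp ecx, 0  (cmp 12,0)
jg L0: taken
ebx=M[4]=-2
esi=29^(-2)=-29
edi=4+4=8
ecx=12-2=10
cmp ecx, 0  (cmp 10,0)
jg L0: taken
ebx=M[8]=15
esi=(-29)^15=-20
edi=8+4=12
ecx=10-2=8
cmp ecx, 0  (cmp 8,0)
jg L0: taken
ebx=M[12]=14
After step 23: ecx = 8.

8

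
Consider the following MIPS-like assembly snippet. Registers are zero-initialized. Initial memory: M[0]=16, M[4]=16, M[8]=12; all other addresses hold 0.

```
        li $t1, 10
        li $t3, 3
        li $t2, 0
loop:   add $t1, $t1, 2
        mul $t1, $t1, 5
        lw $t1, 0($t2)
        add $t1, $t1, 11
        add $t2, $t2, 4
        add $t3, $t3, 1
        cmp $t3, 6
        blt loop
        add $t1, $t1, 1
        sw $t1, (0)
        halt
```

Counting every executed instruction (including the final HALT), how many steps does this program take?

30

$t1=10
$t3=3
$t2=0
$t1=10+2=12
$t1=12*5=60
$t1=M[0]=16
$t1=16+11=27
$t2=0+4=4
$t3=3+1=4
cmp $t3, 6  (cmp 4,6)
blt loop: taken
$t1=27+2=29
$t1=29*5=145
$t1=M[4]=16
$t1=16+11=27
$t2=4+4=8
$t3=4+1=5
cmp $t3, 6  (cmp 5,6)
blt loop: taken
$t1=27+2=29
$t1=29*5=145
$t1=M[8]=12
$t1=12+11=23
$t2=8+4=12
$t3=5+1=6
cmp $t3, 6  (cmp 6,6)
blt loop: not taken
$t1=23+1=24
sw $t1, (0) → M[0]=24
halt.
Total executed instructions: 30.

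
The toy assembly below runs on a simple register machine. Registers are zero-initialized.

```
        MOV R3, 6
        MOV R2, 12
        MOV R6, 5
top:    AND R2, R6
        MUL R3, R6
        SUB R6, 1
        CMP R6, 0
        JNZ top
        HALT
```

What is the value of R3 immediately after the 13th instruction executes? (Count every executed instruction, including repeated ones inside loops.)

120

after MOV R3, 6: R3=6
after MOV R2, 12: R2=12
after MOV R6, 5: R6=5
after AND R2, R6: R2=12&5=4
after MUL R3, R6: R3=6*5=30
after SUB R6, 1: R6=5-1=4
CMP R6, 0  (cmp 4,0)
JNZ top: taken
after AND R2, R6: R2=4&4=4
after MUL R3, R6: R3=30*4=120
after SUB R6, 1: R6=4-1=3
CMP R6, 0  (cmp 3,0)
JNZ top: taken
After step 13: R3 = 120.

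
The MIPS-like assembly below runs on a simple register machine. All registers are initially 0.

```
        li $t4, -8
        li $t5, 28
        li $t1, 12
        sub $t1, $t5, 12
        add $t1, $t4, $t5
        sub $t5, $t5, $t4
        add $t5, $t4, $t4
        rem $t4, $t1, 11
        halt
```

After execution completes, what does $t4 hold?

9

li $t4, -8 → $t4=-8
li $t5, 28 → $t5=28
li $t1, 12 → $t1=12
sub $t1, $t5, 12 → $t1=28-12=16
add $t1, $t4, $t5 → $t1=(-8)+28=20
sub $t5, $t5, $t4 → $t5=28-(-8)=36
add $t5, $t4, $t4 → $t5=(-8)+(-8)=-16
rem $t4, $t1, 11 → $t4=20%11=9
halt.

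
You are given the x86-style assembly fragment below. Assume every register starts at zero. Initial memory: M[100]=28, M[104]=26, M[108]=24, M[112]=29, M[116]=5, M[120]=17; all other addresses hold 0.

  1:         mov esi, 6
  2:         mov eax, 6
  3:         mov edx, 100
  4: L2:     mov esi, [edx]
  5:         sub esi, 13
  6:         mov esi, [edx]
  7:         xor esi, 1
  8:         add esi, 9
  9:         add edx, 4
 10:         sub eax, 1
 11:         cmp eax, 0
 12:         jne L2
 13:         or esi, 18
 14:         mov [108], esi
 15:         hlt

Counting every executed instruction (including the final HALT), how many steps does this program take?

60

mov esi, 6 → esi=6
mov eax, 6 → eax=6
mov edx, 100 → edx=100
mov esi, [edx] → esi=M[100]=28
sub esi, 13 → esi=28-13=15
mov esi, [edx] → esi=M[100]=28
xor esi, 1 → esi=28^1=29
add esi, 9 → esi=29+9=38
add edx, 4 → edx=100+4=104
sub eax, 1 → eax=6-1=5
cmp eax, 0  (cmp 5,0)
jne L2: taken
mov esi, [edx] → esi=M[104]=26
sub esi, 13 → esi=26-13=13
mov esi, [edx] → esi=M[104]=26
xor esi, 1 → esi=26^1=27
add esi, 9 → esi=27+9=36
add edx, 4 → edx=104+4=108
sub eax, 1 → eax=5-1=4
cmp eax, 0  (cmp 4,0)
jne L2: taken
mov esi, [edx] → esi=M[108]=24
sub esi, 13 → esi=24-13=11
mov esi, [edx] → esi=M[108]=24
xor esi, 1 → esi=24^1=25
add esi, 9 → esi=25+9=34
add edx, 4 → edx=108+4=112
sub eax, 1 → eax=4-1=3
cmp eax, 0  (cmp 3,0)
jne L2: taken
mov esi, [edx] → esi=M[112]=29
sub esi, 13 → esi=29-13=16
mov esi, [edx] → esi=M[112]=29
xor esi, 1 → esi=29^1=28
add esi, 9 → esi=28+9=37
add edx, 4 → edx=112+4=116
sub eax, 1 → eax=3-1=2
cmp eax, 0  (cmp 2,0)
jne L2: taken
mov esi, [edx] → esi=M[116]=5
sub esi, 13 → esi=5-13=-8
mov esi, [edx] → esi=M[116]=5
xor esi, 1 → esi=5^1=4
add esi, 9 → esi=4+9=13
add edx, 4 → edx=116+4=120
sub eax, 1 → eax=2-1=1
cmp eax, 0  (cmp 1,0)
jne L2: taken
mov esi, [edx] → esi=M[120]=17
sub esi, 13 → esi=17-13=4
mov esi, [edx] → esi=M[120]=17
xor esi, 1 → esi=17^1=16
add esi, 9 → esi=16+9=25
add edx, 4 → edx=120+4=124
sub eax, 1 → eax=1-1=0
cmp eax, 0  (cmp 0,0)
jne L2: not taken
or esi, 18 → esi=25|18=27
mov [108], esi → M[108]=27
halt.
Total executed instructions: 60.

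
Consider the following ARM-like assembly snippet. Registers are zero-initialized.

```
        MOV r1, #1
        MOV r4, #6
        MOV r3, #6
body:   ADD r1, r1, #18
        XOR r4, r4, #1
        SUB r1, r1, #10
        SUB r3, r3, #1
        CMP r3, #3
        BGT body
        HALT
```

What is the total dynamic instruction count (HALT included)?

MOV r1, #1 → r1=1
MOV r4, #6 → r4=6
MOV r3, #6 → r3=6
ADD r1, r1, #18 → r1=1+18=19
XOR r4, r4, #1 → r4=6^1=7
SUB r1, r1, #10 → r1=19-10=9
SUB r3, r3, #1 → r3=6-1=5
CMP r3, #3  (cmp 5,3)
BGT body: taken
ADD r1, r1, #18 → r1=9+18=27
XOR r4, r4, #1 → r4=7^1=6
SUB r1, r1, #10 → r1=27-10=17
SUB r3, r3, #1 → r3=5-1=4
CMP r3, #3  (cmp 4,3)
BGT body: taken
ADD r1, r1, #18 → r1=17+18=35
XOR r4, r4, #1 → r4=6^1=7
SUB r1, r1, #10 → r1=35-10=25
SUB r3, r3, #1 → r3=4-1=3
CMP r3, #3  (cmp 3,3)
BGT body: not taken
halt.
Total executed instructions: 22.

22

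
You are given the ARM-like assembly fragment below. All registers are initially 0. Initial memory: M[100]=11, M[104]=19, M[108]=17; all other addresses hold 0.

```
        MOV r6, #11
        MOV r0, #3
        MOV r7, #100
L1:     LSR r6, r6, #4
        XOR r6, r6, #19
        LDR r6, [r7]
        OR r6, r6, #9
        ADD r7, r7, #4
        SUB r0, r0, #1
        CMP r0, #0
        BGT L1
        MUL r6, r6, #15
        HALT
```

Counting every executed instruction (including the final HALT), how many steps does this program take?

after MOV r6, #11: r6=11
after MOV r0, #3: r0=3
after MOV r7, #100: r7=100
after LSR r6, r6, #4: r6=11>>4=0
after XOR r6, r6, #19: r6=0^19=19
after LDR r6, [r7]: r6=M[100]=11
after OR r6, r6, #9: r6=11|9=11
after ADD r7, r7, #4: r7=100+4=104
after SUB r0, r0, #1: r0=3-1=2
CMP r0, #0  (cmp 2,0)
BGT L1: taken
after LSR r6, r6, #4: r6=11>>4=0
after XOR r6, r6, #19: r6=0^19=19
after LDR r6, [r7]: r6=M[104]=19
after OR r6, r6, #9: r6=19|9=27
after ADD r7, r7, #4: r7=104+4=108
after SUB r0, r0, #1: r0=2-1=1
CMP r0, #0  (cmp 1,0)
BGT L1: taken
after LSR r6, r6, #4: r6=27>>4=1
after XOR r6, r6, #19: r6=1^19=18
after LDR r6, [r7]: r6=M[108]=17
after OR r6, r6, #9: r6=17|9=25
after ADD r7, r7, #4: r7=108+4=112
after SUB r0, r0, #1: r0=1-1=0
CMP r0, #0  (cmp 0,0)
BGT L1: not taken
after MUL r6, r6, #15: r6=25*15=375
halt.
Total executed instructions: 29.

29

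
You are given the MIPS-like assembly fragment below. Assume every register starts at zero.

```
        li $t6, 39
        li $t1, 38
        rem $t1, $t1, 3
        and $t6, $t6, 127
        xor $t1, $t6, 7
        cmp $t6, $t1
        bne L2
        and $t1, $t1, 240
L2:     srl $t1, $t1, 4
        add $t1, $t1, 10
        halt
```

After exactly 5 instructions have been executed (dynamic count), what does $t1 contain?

$t6=39
$t1=38
$t1=38%3=2
$t6=39&127=39
$t1=39^7=32
After step 5: $t1 = 32.

32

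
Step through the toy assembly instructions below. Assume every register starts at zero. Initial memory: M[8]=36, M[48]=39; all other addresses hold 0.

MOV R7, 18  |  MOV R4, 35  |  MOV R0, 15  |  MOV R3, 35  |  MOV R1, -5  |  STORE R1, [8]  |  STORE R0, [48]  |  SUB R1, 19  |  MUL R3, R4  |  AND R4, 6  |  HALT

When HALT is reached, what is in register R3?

1225

MOV R7, 18 → R7=18
MOV R4, 35 → R4=35
MOV R0, 15 → R0=15
MOV R3, 35 → R3=35
MOV R1, -5 → R1=-5
STORE R1, [8] → M[8]=-5
STORE R0, [48] → M[48]=15
SUB R1, 19 → R1=(-5)-19=-24
MUL R3, R4 → R3=35*35=1225
AND R4, 6 → R4=35&6=2
halt.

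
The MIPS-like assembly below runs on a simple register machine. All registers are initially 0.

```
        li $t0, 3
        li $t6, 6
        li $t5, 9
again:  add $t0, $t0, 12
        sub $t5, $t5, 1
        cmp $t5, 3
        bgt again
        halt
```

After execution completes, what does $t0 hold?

75

$t0=3
$t6=6
$t5=9
$t0=3+12=15
$t5=9-1=8
cmp $t5, 3  (cmp 8,3)
bgt again: taken
$t0=15+12=27
$t5=8-1=7
cmp $t5, 3  (cmp 7,3)
bgt again: taken
$t0=27+12=39
$t5=7-1=6
cmp $t5, 3  (cmp 6,3)
bgt again: taken
$t0=39+12=51
$t5=6-1=5
cmp $t5, 3  (cmp 5,3)
bgt again: taken
$t0=51+12=63
$t5=5-1=4
cmp $t5, 3  (cmp 4,3)
bgt again: taken
$t0=63+12=75
$t5=4-1=3
cmp $t5, 3  (cmp 3,3)
bgt again: not taken
halt.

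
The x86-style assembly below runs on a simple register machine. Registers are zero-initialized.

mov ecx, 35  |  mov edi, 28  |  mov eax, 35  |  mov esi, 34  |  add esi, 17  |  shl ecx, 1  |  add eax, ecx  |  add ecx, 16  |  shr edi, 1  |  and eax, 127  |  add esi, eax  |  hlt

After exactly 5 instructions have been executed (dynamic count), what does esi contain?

51

after mov ecx, 35: ecx=35
after mov edi, 28: edi=28
after mov eax, 35: eax=35
after mov esi, 34: esi=34
after add esi, 17: esi=34+17=51
After step 5: esi = 51.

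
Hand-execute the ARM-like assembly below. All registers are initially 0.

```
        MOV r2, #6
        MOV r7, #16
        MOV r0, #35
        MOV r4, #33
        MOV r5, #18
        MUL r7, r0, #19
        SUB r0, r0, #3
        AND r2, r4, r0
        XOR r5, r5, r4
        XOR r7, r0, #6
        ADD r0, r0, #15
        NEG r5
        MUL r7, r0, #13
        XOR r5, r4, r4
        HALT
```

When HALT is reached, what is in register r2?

MOV r2, #6 → r2=6
MOV r7, #16 → r7=16
MOV r0, #35 → r0=35
MOV r4, #33 → r4=33
MOV r5, #18 → r5=18
MUL r7, r0, #19 → r7=35*19=665
SUB r0, r0, #3 → r0=35-3=32
AND r2, r4, r0 → r2=33&32=32
XOR r5, r5, r4 → r5=18^33=51
XOR r7, r0, #6 → r7=32^6=38
ADD r0, r0, #15 → r0=32+15=47
NEG r5 → r5=-(51)=-51
MUL r7, r0, #13 → r7=47*13=611
XOR r5, r4, r4 → r5=33^33=0
halt.

32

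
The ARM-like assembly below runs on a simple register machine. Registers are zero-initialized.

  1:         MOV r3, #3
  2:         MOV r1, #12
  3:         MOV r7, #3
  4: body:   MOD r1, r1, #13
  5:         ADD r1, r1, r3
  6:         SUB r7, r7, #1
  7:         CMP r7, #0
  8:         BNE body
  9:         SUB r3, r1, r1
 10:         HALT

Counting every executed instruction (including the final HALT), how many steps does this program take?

MOV r3, #3 → r3=3
MOV r1, #12 → r1=12
MOV r7, #3 → r7=3
MOD r1, r1, #13 → r1=12%13=12
ADD r1, r1, r3 → r1=12+3=15
SUB r7, r7, #1 → r7=3-1=2
CMP r7, #0  (cmp 2,0)
BNE body: taken
MOD r1, r1, #13 → r1=15%13=2
ADD r1, r1, r3 → r1=2+3=5
SUB r7, r7, #1 → r7=2-1=1
CMP r7, #0  (cmp 1,0)
BNE body: taken
MOD r1, r1, #13 → r1=5%13=5
ADD r1, r1, r3 → r1=5+3=8
SUB r7, r7, #1 → r7=1-1=0
CMP r7, #0  (cmp 0,0)
BNE body: not taken
SUB r3, r1, r1 → r3=8-8=0
halt.
Total executed instructions: 20.

20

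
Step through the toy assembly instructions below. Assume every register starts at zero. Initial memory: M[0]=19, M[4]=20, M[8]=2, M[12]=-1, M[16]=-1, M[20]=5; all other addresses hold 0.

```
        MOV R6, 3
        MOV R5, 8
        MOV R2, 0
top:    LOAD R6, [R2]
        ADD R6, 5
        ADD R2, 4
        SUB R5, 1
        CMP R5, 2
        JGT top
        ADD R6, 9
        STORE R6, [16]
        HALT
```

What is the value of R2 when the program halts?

24

after MOV R6, 3: R6=3
after MOV R5, 8: R5=8
after MOV R2, 0: R2=0
after LOAD R6, [R2]: R6=M[0]=19
after ADD R6, 5: R6=19+5=24
after ADD R2, 4: R2=0+4=4
after SUB R5, 1: R5=8-1=7
CMP R5, 2  (cmp 7,2)
JGT top: taken
after LOAD R6, [R2]: R6=M[4]=20
after ADD R6, 5: R6=20+5=25
after ADD R2, 4: R2=4+4=8
after SUB R5, 1: R5=7-1=6
CMP R5, 2  (cmp 6,2)
JGT top: taken
after LOAD R6, [R2]: R6=M[8]=2
after ADD R6, 5: R6=2+5=7
after ADD R2, 4: R2=8+4=12
after SUB R5, 1: R5=6-1=5
CMP R5, 2  (cmp 5,2)
JGT top: taken
after LOAD R6, [R2]: R6=M[12]=-1
after ADD R6, 5: R6=(-1)+5=4
after ADD R2, 4: R2=12+4=16
after SUB R5, 1: R5=5-1=4
CMP R5, 2  (cmp 4,2)
JGT top: taken
after LOAD R6, [R2]: R6=M[16]=-1
after ADD R6, 5: R6=(-1)+5=4
after ADD R2, 4: R2=16+4=20
after SUB R5, 1: R5=4-1=3
CMP R5, 2  (cmp 3,2)
JGT top: taken
after LOAD R6, [R2]: R6=M[20]=5
after ADD R6, 5: R6=5+5=10
after ADD R2, 4: R2=20+4=24
after SUB R5, 1: R5=3-1=2
CMP R5, 2  (cmp 2,2)
JGT top: not taken
after ADD R6, 9: R6=10+9=19
STORE R6, [16] → M[16]=19
halt.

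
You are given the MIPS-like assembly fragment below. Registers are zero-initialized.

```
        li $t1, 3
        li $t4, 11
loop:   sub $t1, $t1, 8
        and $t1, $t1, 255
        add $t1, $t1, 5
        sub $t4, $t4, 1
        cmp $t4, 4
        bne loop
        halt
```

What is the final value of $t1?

li $t1, 3 → $t1=3
li $t4, 11 → $t4=11
sub $t1, $t1, 8 → $t1=3-8=-5
and $t1, $t1, 255 → $t1=(-5)&255=251
add $t1, $t1, 5 → $t1=251+5=256
sub $t4, $t4, 1 → $t4=11-1=10
cmp $t4, 4  (cmp 10,4)
bne loop: taken
sub $t1, $t1, 8 → $t1=256-8=248
and $t1, $t1, 255 → $t1=248&255=248
add $t1, $t1, 5 → $t1=248+5=253
sub $t4, $t4, 1 → $t4=10-1=9
cmp $t4, 4  (cmp 9,4)
bne loop: taken
sub $t1, $t1, 8 → $t1=253-8=245
and $t1, $t1, 255 → $t1=245&255=245
add $t1, $t1, 5 → $t1=245+5=250
sub $t4, $t4, 1 → $t4=9-1=8
cmp $t4, 4  (cmp 8,4)
bne loop: taken
sub $t1, $t1, 8 → $t1=250-8=242
and $t1, $t1, 255 → $t1=242&255=242
add $t1, $t1, 5 → $t1=242+5=247
sub $t4, $t4, 1 → $t4=8-1=7
cmp $t4, 4  (cmp 7,4)
bne loop: taken
sub $t1, $t1, 8 → $t1=247-8=239
and $t1, $t1, 255 → $t1=239&255=239
add $t1, $t1, 5 → $t1=239+5=244
sub $t4, $t4, 1 → $t4=7-1=6
cmp $t4, 4  (cmp 6,4)
bne loop: taken
sub $t1, $t1, 8 → $t1=244-8=236
and $t1, $t1, 255 → $t1=236&255=236
add $t1, $t1, 5 → $t1=236+5=241
sub $t4, $t4, 1 → $t4=6-1=5
cmp $t4, 4  (cmp 5,4)
bne loop: taken
sub $t1, $t1, 8 → $t1=241-8=233
and $t1, $t1, 255 → $t1=233&255=233
add $t1, $t1, 5 → $t1=233+5=238
sub $t4, $t4, 1 → $t4=5-1=4
cmp $t4, 4  (cmp 4,4)
bne loop: not taken
halt.

238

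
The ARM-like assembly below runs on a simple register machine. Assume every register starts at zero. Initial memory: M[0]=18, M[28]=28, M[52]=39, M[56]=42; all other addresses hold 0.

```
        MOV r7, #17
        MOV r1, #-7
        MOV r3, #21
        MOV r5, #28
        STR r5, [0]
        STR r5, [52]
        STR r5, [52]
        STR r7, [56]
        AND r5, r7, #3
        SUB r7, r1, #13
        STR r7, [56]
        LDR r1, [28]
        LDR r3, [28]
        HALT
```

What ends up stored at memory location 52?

after MOV r7, #17: r7=17
after MOV r1, #-7: r1=-7
after MOV r3, #21: r3=21
after MOV r5, #28: r5=28
STR r5, [0] → M[0]=28
STR r5, [52] → M[52]=28
STR r5, [52] → M[52]=28
STR r7, [56] → M[56]=17
after AND r5, r7, #3: r5=17&3=1
after SUB r7, r1, #13: r7=(-7)-13=-20
STR r7, [56] → M[56]=-20
after LDR r1, [28]: r1=M[28]=28
after LDR r3, [28]: r3=M[28]=28
halt.

28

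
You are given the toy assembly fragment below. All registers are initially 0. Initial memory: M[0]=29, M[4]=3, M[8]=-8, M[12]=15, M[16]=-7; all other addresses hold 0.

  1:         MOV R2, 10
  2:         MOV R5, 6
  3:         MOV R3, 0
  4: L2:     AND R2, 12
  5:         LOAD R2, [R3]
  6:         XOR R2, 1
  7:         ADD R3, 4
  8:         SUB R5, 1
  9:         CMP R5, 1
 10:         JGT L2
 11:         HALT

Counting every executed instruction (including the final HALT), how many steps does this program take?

R2=10
R5=6
R3=0
R2=10&12=8
R2=M[0]=29
R2=29^1=28
R3=0+4=4
R5=6-1=5
CMP R5, 1  (cmp 5,1)
JGT L2: taken
R2=28&12=12
R2=M[4]=3
R2=3^1=2
R3=4+4=8
R5=5-1=4
CMP R5, 1  (cmp 4,1)
JGT L2: taken
R2=2&12=0
R2=M[8]=-8
R2=(-8)^1=-7
R3=8+4=12
R5=4-1=3
CMP R5, 1  (cmp 3,1)
JGT L2: taken
R2=(-7)&12=8
R2=M[12]=15
R2=15^1=14
R3=12+4=16
R5=3-1=2
CMP R5, 1  (cmp 2,1)
JGT L2: taken
R2=14&12=12
R2=M[16]=-7
R2=(-7)^1=-8
R3=16+4=20
R5=2-1=1
CMP R5, 1  (cmp 1,1)
JGT L2: not taken
halt.
Total executed instructions: 39.

39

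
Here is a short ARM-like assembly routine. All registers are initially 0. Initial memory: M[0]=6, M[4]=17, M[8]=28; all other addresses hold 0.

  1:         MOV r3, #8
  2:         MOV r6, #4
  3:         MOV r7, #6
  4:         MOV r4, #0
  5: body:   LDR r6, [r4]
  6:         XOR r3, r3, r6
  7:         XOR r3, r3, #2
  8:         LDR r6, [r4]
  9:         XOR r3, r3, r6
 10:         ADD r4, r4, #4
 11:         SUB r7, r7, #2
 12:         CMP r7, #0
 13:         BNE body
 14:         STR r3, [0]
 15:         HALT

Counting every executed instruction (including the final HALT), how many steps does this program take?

after MOV r3, #8: r3=8
after MOV r6, #4: r6=4
after MOV r7, #6: r7=6
after MOV r4, #0: r4=0
after LDR r6, [r4]: r6=M[0]=6
after XOR r3, r3, r6: r3=8^6=14
after XOR r3, r3, #2: r3=14^2=12
after LDR r6, [r4]: r6=M[0]=6
after XOR r3, r3, r6: r3=12^6=10
after ADD r4, r4, #4: r4=0+4=4
after SUB r7, r7, #2: r7=6-2=4
CMP r7, #0  (cmp 4,0)
BNE body: taken
after LDR r6, [r4]: r6=M[4]=17
after XOR r3, r3, r6: r3=10^17=27
after XOR r3, r3, #2: r3=27^2=25
after LDR r6, [r4]: r6=M[4]=17
after XOR r3, r3, r6: r3=25^17=8
after ADD r4, r4, #4: r4=4+4=8
after SUB r7, r7, #2: r7=4-2=2
CMP r7, #0  (cmp 2,0)
BNE body: taken
after LDR r6, [r4]: r6=M[8]=28
after XOR r3, r3, r6: r3=8^28=20
after XOR r3, r3, #2: r3=20^2=22
after LDR r6, [r4]: r6=M[8]=28
after XOR r3, r3, r6: r3=22^28=10
after ADD r4, r4, #4: r4=8+4=12
after SUB r7, r7, #2: r7=2-2=0
CMP r7, #0  (cmp 0,0)
BNE body: not taken
STR r3, [0] → M[0]=10
halt.
Total executed instructions: 33.

33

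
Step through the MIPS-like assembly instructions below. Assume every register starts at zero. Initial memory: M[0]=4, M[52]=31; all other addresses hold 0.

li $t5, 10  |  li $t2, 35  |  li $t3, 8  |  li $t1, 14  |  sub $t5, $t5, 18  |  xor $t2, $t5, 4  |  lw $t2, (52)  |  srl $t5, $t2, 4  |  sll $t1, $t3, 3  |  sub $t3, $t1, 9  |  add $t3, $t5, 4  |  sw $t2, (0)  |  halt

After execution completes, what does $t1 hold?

64

$t5=10
$t2=35
$t3=8
$t1=14
$t5=10-18=-8
$t2=(-8)^4=-4
$t2=M[52]=31
$t5=31>>4=1
$t1=8<<3=64
$t3=64-9=55
$t3=1+4=5
sw $t2, (0) → M[0]=31
halt.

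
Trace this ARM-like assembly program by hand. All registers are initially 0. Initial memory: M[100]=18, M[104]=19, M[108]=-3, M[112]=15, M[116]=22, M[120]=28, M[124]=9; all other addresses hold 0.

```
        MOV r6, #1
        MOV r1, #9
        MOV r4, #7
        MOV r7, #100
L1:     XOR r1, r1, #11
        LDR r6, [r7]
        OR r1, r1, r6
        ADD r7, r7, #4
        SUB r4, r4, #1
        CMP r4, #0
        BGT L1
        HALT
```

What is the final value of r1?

after MOV r6, #1: r6=1
after MOV r1, #9: r1=9
after MOV r4, #7: r4=7
after MOV r7, #100: r7=100
after XOR r1, r1, #11: r1=9^11=2
after LDR r6, [r7]: r6=M[100]=18
after OR r1, r1, r6: r1=2|18=18
after ADD r7, r7, #4: r7=100+4=104
after SUB r4, r4, #1: r4=7-1=6
CMP r4, #0  (cmp 6,0)
BGT L1: taken
after XOR r1, r1, #11: r1=18^11=25
after LDR r6, [r7]: r6=M[104]=19
after OR r1, r1, r6: r1=25|19=27
after ADD r7, r7, #4: r7=104+4=108
after SUB r4, r4, #1: r4=6-1=5
CMP r4, #0  (cmp 5,0)
BGT L1: taken
after XOR r1, r1, #11: r1=27^11=16
after LDR r6, [r7]: r6=M[108]=-3
after OR r1, r1, r6: r1=16|(-3)=-3
after ADD r7, r7, #4: r7=108+4=112
after SUB r4, r4, #1: r4=5-1=4
CMP r4, #0  (cmp 4,0)
BGT L1: taken
after XOR r1, r1, #11: r1=(-3)^11=-10
after LDR r6, [r7]: r6=M[112]=15
after OR r1, r1, r6: r1=(-10)|15=-1
after ADD r7, r7, #4: r7=112+4=116
after SUB r4, r4, #1: r4=4-1=3
CMP r4, #0  (cmp 3,0)
BGT L1: taken
after XOR r1, r1, #11: r1=(-1)^11=-12
after LDR r6, [r7]: r6=M[116]=22
after OR r1, r1, r6: r1=(-12)|22=-10
after ADD r7, r7, #4: r7=116+4=120
after SUB r4, r4, #1: r4=3-1=2
CMP r4, #0  (cmp 2,0)
BGT L1: taken
after XOR r1, r1, #11: r1=(-10)^11=-3
after LDR r6, [r7]: r6=M[120]=28
after OR r1, r1, r6: r1=(-3)|28=-3
after ADD r7, r7, #4: r7=120+4=124
after SUB r4, r4, #1: r4=2-1=1
CMP r4, #0  (cmp 1,0)
BGT L1: taken
after XOR r1, r1, #11: r1=(-3)^11=-10
after LDR r6, [r7]: r6=M[124]=9
after OR r1, r1, r6: r1=(-10)|9=-1
after ADD r7, r7, #4: r7=124+4=128
after SUB r4, r4, #1: r4=1-1=0
CMP r4, #0  (cmp 0,0)
BGT L1: not taken
halt.

-1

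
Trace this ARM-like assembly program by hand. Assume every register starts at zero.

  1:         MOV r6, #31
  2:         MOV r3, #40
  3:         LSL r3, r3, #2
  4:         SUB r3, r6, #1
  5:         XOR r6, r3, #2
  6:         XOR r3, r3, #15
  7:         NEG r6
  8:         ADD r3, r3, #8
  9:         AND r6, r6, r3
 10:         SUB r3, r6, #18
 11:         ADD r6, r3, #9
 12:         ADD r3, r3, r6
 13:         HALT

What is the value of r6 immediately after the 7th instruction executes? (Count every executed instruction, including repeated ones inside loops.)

-28

r6=31
r3=40
r3=40<<2=160
r3=31-1=30
r6=30^2=28
r3=30^15=17
r6=-(28)=-28
After step 7: r6 = -28.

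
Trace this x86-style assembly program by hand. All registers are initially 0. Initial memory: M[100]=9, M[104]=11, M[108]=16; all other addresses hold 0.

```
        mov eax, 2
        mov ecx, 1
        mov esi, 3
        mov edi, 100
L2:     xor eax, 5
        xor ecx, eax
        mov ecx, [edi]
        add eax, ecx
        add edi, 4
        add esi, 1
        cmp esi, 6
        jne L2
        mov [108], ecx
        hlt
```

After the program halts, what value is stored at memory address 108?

16

eax=2
ecx=1
esi=3
edi=100
eax=2^5=7
ecx=1^7=6
ecx=M[100]=9
eax=7+9=16
edi=100+4=104
esi=3+1=4
cmp esi, 6  (cmp 4,6)
jne L2: taken
eax=16^5=21
ecx=9^21=28
ecx=M[104]=11
eax=21+11=32
edi=104+4=108
esi=4+1=5
cmp esi, 6  (cmp 5,6)
jne L2: taken
eax=32^5=37
ecx=11^37=46
ecx=M[108]=16
eax=37+16=53
edi=108+4=112
esi=5+1=6
cmp esi, 6  (cmp 6,6)
jne L2: not taken
mov [108], ecx → M[108]=16
halt.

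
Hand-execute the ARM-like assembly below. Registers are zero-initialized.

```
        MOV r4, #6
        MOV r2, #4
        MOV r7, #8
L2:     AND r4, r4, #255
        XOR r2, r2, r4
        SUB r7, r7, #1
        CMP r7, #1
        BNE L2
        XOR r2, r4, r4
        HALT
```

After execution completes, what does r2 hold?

0

MOV r4, #6 → r4=6
MOV r2, #4 → r2=4
MOV r7, #8 → r7=8
AND r4, r4, #255 → r4=6&255=6
XOR r2, r2, r4 → r2=4^6=2
SUB r7, r7, #1 → r7=8-1=7
CMP r7, #1  (cmp 7,1)
BNE L2: taken
AND r4, r4, #255 → r4=6&255=6
XOR r2, r2, r4 → r2=2^6=4
SUB r7, r7, #1 → r7=7-1=6
CMP r7, #1  (cmp 6,1)
BNE L2: taken
AND r4, r4, #255 → r4=6&255=6
XOR r2, r2, r4 → r2=4^6=2
SUB r7, r7, #1 → r7=6-1=5
CMP r7, #1  (cmp 5,1)
BNE L2: taken
AND r4, r4, #255 → r4=6&255=6
XOR r2, r2, r4 → r2=2^6=4
SUB r7, r7, #1 → r7=5-1=4
CMP r7, #1  (cmp 4,1)
BNE L2: taken
AND r4, r4, #255 → r4=6&255=6
XOR r2, r2, r4 → r2=4^6=2
SUB r7, r7, #1 → r7=4-1=3
CMP r7, #1  (cmp 3,1)
BNE L2: taken
AND r4, r4, #255 → r4=6&255=6
XOR r2, r2, r4 → r2=2^6=4
SUB r7, r7, #1 → r7=3-1=2
CMP r7, #1  (cmp 2,1)
BNE L2: taken
AND r4, r4, #255 → r4=6&255=6
XOR r2, r2, r4 → r2=4^6=2
SUB r7, r7, #1 → r7=2-1=1
CMP r7, #1  (cmp 1,1)
BNE L2: not taken
XOR r2, r4, r4 → r2=6^6=0
halt.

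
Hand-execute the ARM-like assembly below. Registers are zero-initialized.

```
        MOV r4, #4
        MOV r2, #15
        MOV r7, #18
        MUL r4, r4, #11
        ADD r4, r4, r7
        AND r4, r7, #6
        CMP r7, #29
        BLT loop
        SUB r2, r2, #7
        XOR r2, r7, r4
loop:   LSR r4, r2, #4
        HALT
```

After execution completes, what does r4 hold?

0

r4=4
r2=15
r7=18
r4=4*11=44
r4=44+18=62
r4=18&6=2
CMP r7, #29  (cmp 18,29)
BLT loop: taken
r4=15>>4=0
halt.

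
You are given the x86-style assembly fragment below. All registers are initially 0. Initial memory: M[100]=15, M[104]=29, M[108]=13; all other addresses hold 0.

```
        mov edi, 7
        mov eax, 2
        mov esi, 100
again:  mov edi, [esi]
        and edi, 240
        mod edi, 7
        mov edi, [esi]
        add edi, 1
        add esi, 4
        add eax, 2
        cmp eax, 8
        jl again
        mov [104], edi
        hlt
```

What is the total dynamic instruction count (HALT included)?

edi=7
eax=2
esi=100
edi=M[100]=15
edi=15&240=0
edi=0%7=0
edi=M[100]=15
edi=15+1=16
esi=100+4=104
eax=2+2=4
cmp eax, 8  (cmp 4,8)
jl again: taken
edi=M[104]=29
edi=29&240=16
edi=16%7=2
edi=M[104]=29
edi=29+1=30
esi=104+4=108
eax=4+2=6
cmp eax, 8  (cmp 6,8)
jl again: taken
edi=M[108]=13
edi=13&240=0
edi=0%7=0
edi=M[108]=13
edi=13+1=14
esi=108+4=112
eax=6+2=8
cmp eax, 8  (cmp 8,8)
jl again: not taken
mov [104], edi → M[104]=14
halt.
Total executed instructions: 32.

32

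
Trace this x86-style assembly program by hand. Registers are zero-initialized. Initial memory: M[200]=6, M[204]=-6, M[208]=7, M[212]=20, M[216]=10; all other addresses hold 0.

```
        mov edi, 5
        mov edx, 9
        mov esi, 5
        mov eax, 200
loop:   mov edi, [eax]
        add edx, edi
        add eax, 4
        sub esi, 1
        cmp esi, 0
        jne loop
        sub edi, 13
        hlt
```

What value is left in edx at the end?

46

mov edi, 5 → edi=5
mov edx, 9 → edx=9
mov esi, 5 → esi=5
mov eax, 200 → eax=200
mov edi, [eax] → edi=M[200]=6
add edx, edi → edx=9+6=15
add eax, 4 → eax=200+4=204
sub esi, 1 → esi=5-1=4
cmp esi, 0  (cmp 4,0)
jne loop: taken
mov edi, [eax] → edi=M[204]=-6
add edx, edi → edx=15+(-6)=9
add eax, 4 → eax=204+4=208
sub esi, 1 → esi=4-1=3
cmp esi, 0  (cmp 3,0)
jne loop: taken
mov edi, [eax] → edi=M[208]=7
add edx, edi → edx=9+7=16
add eax, 4 → eax=208+4=212
sub esi, 1 → esi=3-1=2
cmp esi, 0  (cmp 2,0)
jne loop: taken
mov edi, [eax] → edi=M[212]=20
add edx, edi → edx=16+20=36
add eax, 4 → eax=212+4=216
sub esi, 1 → esi=2-1=1
cmp esi, 0  (cmp 1,0)
jne loop: taken
mov edi, [eax] → edi=M[216]=10
add edx, edi → edx=36+10=46
add eax, 4 → eax=216+4=220
sub esi, 1 → esi=1-1=0
cmp esi, 0  (cmp 0,0)
jne loop: not taken
sub edi, 13 → edi=10-13=-3
halt.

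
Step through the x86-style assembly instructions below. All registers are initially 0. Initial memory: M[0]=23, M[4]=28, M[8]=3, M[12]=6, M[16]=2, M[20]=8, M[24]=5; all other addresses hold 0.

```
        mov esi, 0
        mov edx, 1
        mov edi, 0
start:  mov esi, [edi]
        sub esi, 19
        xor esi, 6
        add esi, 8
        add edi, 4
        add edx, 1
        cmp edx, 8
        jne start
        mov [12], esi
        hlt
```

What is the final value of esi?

-4

mov esi, 0 → esi=0
mov edx, 1 → edx=1
mov edi, 0 → edi=0
mov esi, [edi] → esi=M[0]=23
sub esi, 19 → esi=23-19=4
xor esi, 6 → esi=4^6=2
add esi, 8 → esi=2+8=10
add edi, 4 → edi=0+4=4
add edx, 1 → edx=1+1=2
cmp edx, 8  (cmp 2,8)
jne start: taken
mov esi, [edi] → esi=M[4]=28
sub esi, 19 → esi=28-19=9
xor esi, 6 → esi=9^6=15
add esi, 8 → esi=15+8=23
add edi, 4 → edi=4+4=8
add edx, 1 → edx=2+1=3
cmp edx, 8  (cmp 3,8)
jne start: taken
mov esi, [edi] → esi=M[8]=3
sub esi, 19 → esi=3-19=-16
xor esi, 6 → esi=(-16)^6=-10
add esi, 8 → esi=(-10)+8=-2
add edi, 4 → edi=8+4=12
add edx, 1 → edx=3+1=4
cmp edx, 8  (cmp 4,8)
jne start: taken
mov esi, [edi] → esi=M[12]=6
sub esi, 19 → esi=6-19=-13
xor esi, 6 → esi=(-13)^6=-11
add esi, 8 → esi=(-11)+8=-3
add edi, 4 → edi=12+4=16
add edx, 1 → edx=4+1=5
cmp edx, 8  (cmp 5,8)
jne start: taken
mov esi, [edi] → esi=M[16]=2
sub esi, 19 → esi=2-19=-17
xor esi, 6 → esi=(-17)^6=-23
add esi, 8 → esi=(-23)+8=-15
add edi, 4 → edi=16+4=20
add edx, 1 → edx=5+1=6
cmp edx, 8  (cmp 6,8)
jne start: taken
mov esi, [edi] → esi=M[20]=8
sub esi, 19 → esi=8-19=-11
xor esi, 6 → esi=(-11)^6=-13
add esi, 8 → esi=(-13)+8=-5
add edi, 4 → edi=20+4=24
add edx, 1 → edx=6+1=7
cmp edx, 8  (cmp 7,8)
jne start: taken
mov esi, [edi] → esi=M[24]=5
sub esi, 19 → esi=5-19=-14
xor esi, 6 → esi=(-14)^6=-12
add esi, 8 → esi=(-12)+8=-4
add edi, 4 → edi=24+4=28
add edx, 1 → edx=7+1=8
cmp edx, 8  (cmp 8,8)
jne start: not taken
mov [12], esi → M[12]=-4
halt.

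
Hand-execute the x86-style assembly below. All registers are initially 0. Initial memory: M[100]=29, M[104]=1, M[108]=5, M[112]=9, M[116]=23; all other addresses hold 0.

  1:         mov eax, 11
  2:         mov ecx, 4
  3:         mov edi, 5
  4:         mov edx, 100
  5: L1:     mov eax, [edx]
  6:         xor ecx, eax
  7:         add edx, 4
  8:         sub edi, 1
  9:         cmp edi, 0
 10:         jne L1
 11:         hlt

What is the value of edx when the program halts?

120

mov eax, 11 → eax=11
mov ecx, 4 → ecx=4
mov edi, 5 → edi=5
mov edx, 100 → edx=100
mov eax, [edx] → eax=M[100]=29
xor ecx, eax → ecx=4^29=25
add edx, 4 → edx=100+4=104
sub edi, 1 → edi=5-1=4
cmp edi, 0  (cmp 4,0)
jne L1: taken
mov eax, [edx] → eax=M[104]=1
xor ecx, eax → ecx=25^1=24
add edx, 4 → edx=104+4=108
sub edi, 1 → edi=4-1=3
cmp edi, 0  (cmp 3,0)
jne L1: taken
mov eax, [edx] → eax=M[108]=5
xor ecx, eax → ecx=24^5=29
add edx, 4 → edx=108+4=112
sub edi, 1 → edi=3-1=2
cmp edi, 0  (cmp 2,0)
jne L1: taken
mov eax, [edx] → eax=M[112]=9
xor ecx, eax → ecx=29^9=20
add edx, 4 → edx=112+4=116
sub edi, 1 → edi=2-1=1
cmp edi, 0  (cmp 1,0)
jne L1: taken
mov eax, [edx] → eax=M[116]=23
xor ecx, eax → ecx=20^23=3
add edx, 4 → edx=116+4=120
sub edi, 1 → edi=1-1=0
cmp edi, 0  (cmp 0,0)
jne L1: not taken
halt.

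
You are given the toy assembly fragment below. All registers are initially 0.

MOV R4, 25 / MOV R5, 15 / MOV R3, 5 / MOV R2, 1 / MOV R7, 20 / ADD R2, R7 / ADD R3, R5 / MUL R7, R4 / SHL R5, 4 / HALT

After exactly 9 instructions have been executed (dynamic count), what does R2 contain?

21

MOV R4, 25 → R4=25
MOV R5, 15 → R5=15
MOV R3, 5 → R3=5
MOV R2, 1 → R2=1
MOV R7, 20 → R7=20
ADD R2, R7 → R2=1+20=21
ADD R3, R5 → R3=5+15=20
MUL R7, R4 → R7=20*25=500
SHL R5, 4 → R5=15<<4=240
After step 9: R2 = 21.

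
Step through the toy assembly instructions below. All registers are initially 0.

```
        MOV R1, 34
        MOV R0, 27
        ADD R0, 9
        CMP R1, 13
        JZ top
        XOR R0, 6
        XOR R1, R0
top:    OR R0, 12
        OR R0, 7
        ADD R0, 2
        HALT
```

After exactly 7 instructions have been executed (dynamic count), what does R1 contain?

after MOV R1, 34: R1=34
after MOV R0, 27: R0=27
after ADD R0, 9: R0=27+9=36
CMP R1, 13  (cmp 34,13)
JZ top: not taken
after XOR R0, 6: R0=36^6=34
after XOR R1, R0: R1=34^34=0
After step 7: R1 = 0.

0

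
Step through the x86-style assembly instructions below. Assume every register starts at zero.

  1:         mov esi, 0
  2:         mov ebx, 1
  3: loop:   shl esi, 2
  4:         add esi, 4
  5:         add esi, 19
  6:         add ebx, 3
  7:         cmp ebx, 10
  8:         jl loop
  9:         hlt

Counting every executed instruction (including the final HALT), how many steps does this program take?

after mov esi, 0: esi=0
after mov ebx, 1: ebx=1
after shl esi, 2: esi=0<<2=0
after add esi, 4: esi=0+4=4
after add esi, 19: esi=4+19=23
after add ebx, 3: ebx=1+3=4
cmp ebx, 10  (cmp 4,10)
jl loop: taken
after shl esi, 2: esi=23<<2=92
after add esi, 4: esi=92+4=96
after add esi, 19: esi=96+19=115
after add ebx, 3: ebx=4+3=7
cmp ebx, 10  (cmp 7,10)
jl loop: taken
after shl esi, 2: esi=115<<2=460
after add esi, 4: esi=460+4=464
after add esi, 19: esi=464+19=483
after add ebx, 3: ebx=7+3=10
cmp ebx, 10  (cmp 10,10)
jl loop: not taken
halt.
Total executed instructions: 21.

21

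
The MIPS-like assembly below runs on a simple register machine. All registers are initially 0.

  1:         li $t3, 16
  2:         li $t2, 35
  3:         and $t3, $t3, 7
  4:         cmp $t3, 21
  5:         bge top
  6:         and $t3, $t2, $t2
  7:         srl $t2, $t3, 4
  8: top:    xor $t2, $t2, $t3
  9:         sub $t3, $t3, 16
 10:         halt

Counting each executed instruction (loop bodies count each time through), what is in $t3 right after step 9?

$t3=16
$t2=35
$t3=16&7=0
cmp $t3, 21  (cmp 0,21)
bge top: not taken
$t3=35&35=35
$t2=35>>4=2
$t2=2^35=33
$t3=35-16=19
After step 9: $t3 = 19.

19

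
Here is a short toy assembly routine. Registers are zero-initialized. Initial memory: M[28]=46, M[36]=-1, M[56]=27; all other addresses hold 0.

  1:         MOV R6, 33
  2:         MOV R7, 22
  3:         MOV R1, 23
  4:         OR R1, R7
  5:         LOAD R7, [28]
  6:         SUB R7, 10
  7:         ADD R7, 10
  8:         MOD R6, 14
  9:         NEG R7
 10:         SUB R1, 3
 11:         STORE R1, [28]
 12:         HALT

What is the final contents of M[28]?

20

after MOV R6, 33: R6=33
after MOV R7, 22: R7=22
after MOV R1, 23: R1=23
after OR R1, R7: R1=23|22=23
after LOAD R7, [28]: R7=M[28]=46
after SUB R7, 10: R7=46-10=36
after ADD R7, 10: R7=36+10=46
after MOD R6, 14: R6=33%14=5
after NEG R7: R7=-(46)=-46
after SUB R1, 3: R1=23-3=20
STORE R1, [28] → M[28]=20
halt.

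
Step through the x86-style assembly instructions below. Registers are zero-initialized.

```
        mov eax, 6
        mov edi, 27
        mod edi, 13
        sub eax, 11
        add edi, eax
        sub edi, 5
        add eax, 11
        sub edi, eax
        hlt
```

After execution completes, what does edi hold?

-15

eax=6
edi=27
edi=27%13=1
eax=6-11=-5
edi=1+(-5)=-4
edi=(-4)-5=-9
eax=(-5)+11=6
edi=(-9)-6=-15
halt.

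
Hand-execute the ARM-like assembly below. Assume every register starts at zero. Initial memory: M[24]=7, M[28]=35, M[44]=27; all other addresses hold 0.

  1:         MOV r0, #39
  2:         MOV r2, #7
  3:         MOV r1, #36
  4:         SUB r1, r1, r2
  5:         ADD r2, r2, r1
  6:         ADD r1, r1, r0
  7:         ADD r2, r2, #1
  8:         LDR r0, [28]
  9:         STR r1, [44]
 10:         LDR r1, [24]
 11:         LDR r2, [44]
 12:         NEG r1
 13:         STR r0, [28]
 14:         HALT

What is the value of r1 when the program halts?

-7

MOV r0, #39 → r0=39
MOV r2, #7 → r2=7
MOV r1, #36 → r1=36
SUB r1, r1, r2 → r1=36-7=29
ADD r2, r2, r1 → r2=7+29=36
ADD r1, r1, r0 → r1=29+39=68
ADD r2, r2, #1 → r2=36+1=37
LDR r0, [28] → r0=M[28]=35
STR r1, [44] → M[44]=68
LDR r1, [24] → r1=M[24]=7
LDR r2, [44] → r2=M[44]=68
NEG r1 → r1=-(7)=-7
STR r0, [28] → M[28]=35
halt.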